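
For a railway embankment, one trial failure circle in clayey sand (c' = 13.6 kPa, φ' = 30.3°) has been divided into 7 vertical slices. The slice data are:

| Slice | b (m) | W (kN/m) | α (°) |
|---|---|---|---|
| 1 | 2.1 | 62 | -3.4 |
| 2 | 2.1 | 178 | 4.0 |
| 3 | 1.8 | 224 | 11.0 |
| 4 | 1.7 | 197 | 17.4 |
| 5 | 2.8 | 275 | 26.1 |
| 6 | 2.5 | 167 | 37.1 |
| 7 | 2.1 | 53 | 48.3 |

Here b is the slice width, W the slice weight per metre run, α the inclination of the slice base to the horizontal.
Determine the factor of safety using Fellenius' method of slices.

Ordinary method of slices: FS = Σ[c'·Δl_i + (W_i cosα_i)·tanφ'] / Σ W_i sinα_i, with Δl_i = b_i / cosα_i.
Slice 1: Δl = 2.1/cos(-3.4°) = 2.104 m; N'_1 = 62·cos(-3.4°) = 61.9; c'Δl = 28.61; W sinα = -3.7
Slice 2: Δl = 2.1/cos4.0° = 2.105 m; N'_2 = 178·cos4.0° = 177.6; c'Δl = 28.63; W sinα = 12.4
Slice 3: Δl = 1.8/cos11.0° = 1.834 m; N'_3 = 224·cos11.0° = 219.9; c'Δl = 24.94; W sinα = 42.7
Slice 4: Δl = 1.7/cos17.4° = 1.782 m; N'_4 = 197·cos17.4° = 188.0; c'Δl = 24.23; W sinα = 58.9
Slice 5: Δl = 2.8/cos26.1° = 3.118 m; N'_5 = 275·cos26.1° = 247.0; c'Δl = 42.40; W sinα = 121.0
Slice 6: Δl = 2.5/cos37.1° = 3.134 m; N'_6 = 167·cos37.1° = 133.2; c'Δl = 42.63; W sinα = 100.7
Slice 7: Δl = 2.1/cos48.3° = 3.157 m; N'_7 = 53·cos48.3° = 35.3; c'Δl = 42.93; W sinα = 39.6
Σc'Δl = 234.4 kN/m; ΣN' = 1062.7 kN/m; ΣW sinα = 371.7 kN/m
Resisting = 234.4 + 1062.7·tan30.3° = 234.4 + 621.0 = 855.4 kN/m
FS = 855.4 / 371.7 = 2.301

FS = 2.30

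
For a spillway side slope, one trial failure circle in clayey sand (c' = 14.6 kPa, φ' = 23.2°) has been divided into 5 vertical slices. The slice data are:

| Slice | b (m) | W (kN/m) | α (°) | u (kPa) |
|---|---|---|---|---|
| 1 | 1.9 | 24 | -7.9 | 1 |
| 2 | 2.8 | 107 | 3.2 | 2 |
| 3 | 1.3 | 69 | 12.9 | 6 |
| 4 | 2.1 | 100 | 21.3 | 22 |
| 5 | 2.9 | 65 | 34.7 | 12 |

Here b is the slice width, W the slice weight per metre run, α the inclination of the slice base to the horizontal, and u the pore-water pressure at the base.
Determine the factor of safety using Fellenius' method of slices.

FS = 3.00

Ordinary method of slices: FS = Σ[c'·Δl_i + (W_i cosα_i − u_i·Δl_i)·tanφ'] / Σ W_i sinα_i, with Δl_i = b_i / cosα_i.
Slice 1: Δl = 1.9/cos(-7.9°) = 1.918 m; N'_1 = 24·cos(-7.9°) − 1·1.918 = 21.9; c'Δl = 28.01; W sinα = -3.3
Slice 2: Δl = 2.8/cos3.2° = 2.804 m; N'_2 = 107·cos3.2° − 2·2.804 = 101.2; c'Δl = 40.94; W sinα = 6.0
Slice 3: Δl = 1.3/cos12.9° = 1.334 m; N'_3 = 69·cos12.9° − 6·1.334 = 59.3; c'Δl = 19.47; W sinα = 15.4
Slice 4: Δl = 2.1/cos21.3° = 2.254 m; N'_4 = 100·cos21.3° − 22·2.254 = 43.6; c'Δl = 32.91; W sinα = 36.3
Slice 5: Δl = 2.9/cos34.7° = 3.527 m; N'_5 = 65·cos34.7° − 12·3.527 = 11.1; c'Δl = 51.50; W sinα = 37.0
Σc'Δl = 172.8 kN/m; ΣN' = 237.0 kN/m; ΣW sinα = 91.4 kN/m
Resisting = 172.8 + 237.0·tan23.2° = 172.8 + 101.6 = 274.4 kN/m
FS = 274.4 / 91.4 = 3.002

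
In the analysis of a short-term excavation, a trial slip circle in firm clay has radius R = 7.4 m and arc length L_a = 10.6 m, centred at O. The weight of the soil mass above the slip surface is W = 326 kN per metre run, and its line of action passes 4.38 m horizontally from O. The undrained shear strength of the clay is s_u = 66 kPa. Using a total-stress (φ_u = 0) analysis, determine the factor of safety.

FS = 3.63

Taking moments about the centre O, the resisting moment is provided by the undrained shear strength acting along the arc:
M_R = s_u·L_a·R = 66·10.60·7.4 = 5177.0 kN·m/m
M_D = W·d = 326·4.38 = 1427.9 kN·m/m
FS = M_R / M_D = 5177.0 / 1427.9 = 3.626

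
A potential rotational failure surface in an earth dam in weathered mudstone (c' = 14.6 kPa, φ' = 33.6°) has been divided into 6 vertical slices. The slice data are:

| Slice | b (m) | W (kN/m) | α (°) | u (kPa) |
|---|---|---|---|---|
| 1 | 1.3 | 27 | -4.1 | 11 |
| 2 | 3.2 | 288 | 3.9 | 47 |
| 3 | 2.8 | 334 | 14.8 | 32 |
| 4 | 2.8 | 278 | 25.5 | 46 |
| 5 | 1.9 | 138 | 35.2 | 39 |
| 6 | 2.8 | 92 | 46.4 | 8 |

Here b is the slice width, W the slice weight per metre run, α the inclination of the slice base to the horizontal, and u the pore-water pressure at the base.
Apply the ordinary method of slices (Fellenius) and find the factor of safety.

FS = 1.64

Ordinary method of slices: FS = Σ[c'·Δl_i + (W_i cosα_i − u_i·Δl_i)·tanφ'] / Σ W_i sinα_i, with Δl_i = b_i / cosα_i.
Slice 1: Δl = 1.3/cos(-4.1°) = 1.303 m; N'_1 = 27·cos(-4.1°) − 11·1.303 = 12.6; c'Δl = 19.03; W sinα = -1.9
Slice 2: Δl = 3.2/cos3.9° = 3.207 m; N'_2 = 288·cos3.9° − 47·3.207 = 136.6; c'Δl = 46.83; W sinα = 19.6
Slice 3: Δl = 2.8/cos14.8° = 2.896 m; N'_3 = 334·cos14.8° − 32·2.896 = 230.2; c'Δl = 42.28; W sinα = 85.3
Slice 4: Δl = 2.8/cos25.5° = 3.102 m; N'_4 = 278·cos25.5° − 46·3.102 = 108.2; c'Δl = 45.29; W sinα = 119.7
Slice 5: Δl = 1.9/cos35.2° = 2.325 m; N'_5 = 138·cos35.2° − 39·2.325 = 22.1; c'Δl = 33.95; W sinα = 79.5
Slice 6: Δl = 2.8/cos46.4° = 4.060 m; N'_6 = 92·cos46.4° − 8·4.060 = 31.0; c'Δl = 59.28; W sinα = 66.6
Σc'Δl = 246.7 kN/m; ΣN' = 540.7 kN/m; ΣW sinα = 368.8 kN/m
Resisting = 246.7 + 540.7·tan33.6° = 246.7 + 359.2 = 605.9 kN/m
FS = 605.9 / 368.8 = 1.643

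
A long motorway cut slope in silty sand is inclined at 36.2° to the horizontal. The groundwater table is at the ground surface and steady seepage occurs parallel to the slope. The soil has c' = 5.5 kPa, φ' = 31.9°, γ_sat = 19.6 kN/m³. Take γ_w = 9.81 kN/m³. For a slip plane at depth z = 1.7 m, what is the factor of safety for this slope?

FS = 0.77

With seepage parallel to the slope and the water table at the surface, the effective normal stress on the slip plane uses the buoyant unit weight γ' = γ_sat − γ_w while the driving shear stress uses γ_sat:
FS = [c' + γ' z cos²β tanφ'] / [γ_sat z sinβ cosβ]
γ' = 19.6 − 9.81 = 9.79 kN/m³
Numerator = 5.5 + 9.79·1.7·cos²36.2°·tan31.9° = 5.5 + 9.79·1.7·0.6512·0.6224 = 12.246 kPa
Denominator = 19.6·1.7·sin36.2°·cos36.2° = 19.6·1.7·0.5906·0.8070 = 15.880 kPa
FS = 12.246 / 15.880 = 0.771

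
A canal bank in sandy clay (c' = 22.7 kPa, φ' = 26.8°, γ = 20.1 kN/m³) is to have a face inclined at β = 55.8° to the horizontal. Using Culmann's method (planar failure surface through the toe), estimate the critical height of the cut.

H_c = 26.60 m

Culmann's analysis gives the critical failure plane at α_cr = (β + φ')/2 = (55.8 + 26.8)/2 = 41.3°, and the critical height
H_c = (4c'/γ) · sinβ cosφ' / [1 − cos(β − φ')]
    = (4·22.7/20.1) · sin55.8°·cos26.8° / [1 − cos(29.0°)]
    = 4.517 · 0.8271·0.8926 / [1 − 0.8746]
    = 4.517 · 0.7382 / 0.1254
    = 26.60 m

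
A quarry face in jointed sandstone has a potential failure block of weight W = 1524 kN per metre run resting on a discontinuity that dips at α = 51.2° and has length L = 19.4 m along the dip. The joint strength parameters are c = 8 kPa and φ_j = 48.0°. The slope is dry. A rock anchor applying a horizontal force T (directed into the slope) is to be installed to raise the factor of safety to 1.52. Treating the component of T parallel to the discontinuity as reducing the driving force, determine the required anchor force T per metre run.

T = 324 kN/m

Resolving forces along and normal to the sliding plane, with the horizontal anchor force T adding T·sinα to the effective normal force and T·cosα acting up the plane against the driving force:
FS = [cL + (W cosα + T sinα) tanφ_j] / [W sinα − T cosα]
Without the anchor: N' = 954.9 kN/m, driving T_d = 1187.7 kN/m, resisting R = 8·19.4 + 954.9·tan48.0° = 1215.8 kN/m, FS = 1.02.
Setting FS = 1.52 and solving for T:
1.52·(1187.7 − T cos51.2°) = 1215.8 + T sin51.2°·tan48.0°
T·(sin51.2°·tan48.0° + 1.52·cos51.2°) = 1.52·1187.7 − 1215.8
T·(0.7793·1.1106 + 1.52·0.6266) = 1805.3 − 1215.8 = 589.5
T·1.8180 = 589.5
T = 324.3 kN/m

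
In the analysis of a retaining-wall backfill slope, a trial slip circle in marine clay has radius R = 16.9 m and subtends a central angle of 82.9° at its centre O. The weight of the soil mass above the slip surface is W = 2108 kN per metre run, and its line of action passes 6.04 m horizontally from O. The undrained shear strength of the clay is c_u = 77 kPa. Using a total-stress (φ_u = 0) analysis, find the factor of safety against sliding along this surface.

Taking moments about the centre O, the resisting moment is provided by the undrained shear strength acting along the arc:
Arc length L_a = R·θ = 16.9·(82.9°·π/180) = 16.9·1.4469 = 24.45 m
M_R = c_u·L_a·R = 77·24.45·16.9 = 31819.7 kN·m/m
M_D = W·d = 2108·6.04 = 12732.3 kN·m/m
FS = M_R / M_D = 31819.7 / 12732.3 = 2.499

FS = 2.50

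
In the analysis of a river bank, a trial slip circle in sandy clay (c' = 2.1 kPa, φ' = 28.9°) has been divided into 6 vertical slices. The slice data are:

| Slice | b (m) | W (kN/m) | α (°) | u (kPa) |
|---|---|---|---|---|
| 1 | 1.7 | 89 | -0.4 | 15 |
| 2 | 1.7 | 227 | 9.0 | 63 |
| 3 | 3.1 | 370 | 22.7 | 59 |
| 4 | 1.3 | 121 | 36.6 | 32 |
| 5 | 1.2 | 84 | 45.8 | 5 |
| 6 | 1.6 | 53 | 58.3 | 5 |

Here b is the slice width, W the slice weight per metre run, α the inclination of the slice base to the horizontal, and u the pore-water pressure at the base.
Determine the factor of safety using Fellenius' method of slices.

FS = 0.75

Ordinary method of slices: FS = Σ[c'·Δl_i + (W_i cosα_i − u_i·Δl_i)·tanφ'] / Σ W_i sinα_i, with Δl_i = b_i / cosα_i.
Slice 1: Δl = 1.7/cos(-0.4°) = 1.700 m; N'_1 = 89·cos(-0.4°) − 15·1.700 = 63.5; c'Δl = 3.57; W sinα = -0.6
Slice 2: Δl = 1.7/cos9.0° = 1.721 m; N'_2 = 227·cos9.0° − 63·1.721 = 115.8; c'Δl = 3.61; W sinα = 35.5
Slice 3: Δl = 3.1/cos22.7° = 3.360 m; N'_3 = 370·cos22.7° − 59·3.360 = 143.1; c'Δl = 7.06; W sinα = 142.8
Slice 4: Δl = 1.3/cos36.6° = 1.619 m; N'_4 = 121·cos36.6° − 32·1.619 = 45.3; c'Δl = 3.40; W sinα = 72.1
Slice 5: Δl = 1.2/cos45.8° = 1.721 m; N'_5 = 84·cos45.8° − 5·1.721 = 50.0; c'Δl = 3.61; W sinα = 60.2
Slice 6: Δl = 1.6/cos58.3° = 3.045 m; N'_6 = 53·cos58.3° − 5·3.045 = 12.6; c'Δl = 6.39; W sinα = 45.1
Σc'Δl = 27.7 kN/m; ΣN' = 430.3 kN/m; ΣW sinα = 355.1 kN/m
Resisting = 27.7 + 430.3·tan28.9° = 27.7 + 237.5 = 265.2 kN/m
FS = 265.2 / 355.1 = 0.747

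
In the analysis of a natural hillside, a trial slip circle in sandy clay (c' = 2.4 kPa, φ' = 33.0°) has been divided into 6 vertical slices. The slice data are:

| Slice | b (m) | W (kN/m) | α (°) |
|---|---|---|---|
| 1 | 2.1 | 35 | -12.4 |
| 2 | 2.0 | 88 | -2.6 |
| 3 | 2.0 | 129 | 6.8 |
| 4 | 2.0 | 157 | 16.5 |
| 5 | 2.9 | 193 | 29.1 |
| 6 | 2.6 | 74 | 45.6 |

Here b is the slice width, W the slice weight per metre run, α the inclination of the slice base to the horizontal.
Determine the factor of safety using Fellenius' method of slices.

Ordinary method of slices: FS = Σ[c'·Δl_i + (W_i cosα_i)·tanφ'] / Σ W_i sinα_i, with Δl_i = b_i / cosα_i.
Slice 1: Δl = 2.1/cos(-12.4°) = 2.150 m; N'_1 = 35·cos(-12.4°) = 34.2; c'Δl = 5.16; W sinα = -7.5
Slice 2: Δl = 2.0/cos(-2.6°) = 2.002 m; N'_2 = 88·cos(-2.6°) = 87.9; c'Δl = 4.80; W sinα = -4.0
Slice 3: Δl = 2.0/cos6.8° = 2.014 m; N'_3 = 129·cos6.8° = 128.1; c'Δl = 4.83; W sinα = 15.3
Slice 4: Δl = 2.0/cos16.5° = 2.086 m; N'_4 = 157·cos16.5° = 150.5; c'Δl = 5.01; W sinα = 44.6
Slice 5: Δl = 2.9/cos29.1° = 3.319 m; N'_5 = 193·cos29.1° = 168.6; c'Δl = 7.97; W sinα = 93.9
Slice 6: Δl = 2.6/cos45.6° = 3.716 m; N'_6 = 74·cos45.6° = 51.8; c'Δl = 8.92; W sinα = 52.9
Σc'Δl = 36.7 kN/m; ΣN' = 621.1 kN/m; ΣW sinα = 195.1 kN/m
Resisting = 36.7 + 621.1·tan33.0° = 36.7 + 403.4 = 440.1 kN/m
FS = 440.1 / 195.1 = 2.256

FS = 2.26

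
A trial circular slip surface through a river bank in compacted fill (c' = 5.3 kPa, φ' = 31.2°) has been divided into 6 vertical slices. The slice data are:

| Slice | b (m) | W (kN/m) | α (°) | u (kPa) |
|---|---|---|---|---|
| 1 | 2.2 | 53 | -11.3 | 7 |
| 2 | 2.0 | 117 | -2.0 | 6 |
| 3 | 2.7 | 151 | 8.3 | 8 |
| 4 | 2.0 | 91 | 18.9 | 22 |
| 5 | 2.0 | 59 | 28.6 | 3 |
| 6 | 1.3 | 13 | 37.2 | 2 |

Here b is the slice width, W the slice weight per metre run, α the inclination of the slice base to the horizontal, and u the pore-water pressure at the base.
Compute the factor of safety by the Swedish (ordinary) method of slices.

Ordinary method of slices: FS = Σ[c'·Δl_i + (W_i cosα_i − u_i·Δl_i)·tanφ'] / Σ W_i sinα_i, with Δl_i = b_i / cosα_i.
Slice 1: Δl = 2.2/cos(-11.3°) = 2.243 m; N'_1 = 53·cos(-11.3°) − 7·2.243 = 36.3; c'Δl = 11.89; W sinα = -10.4
Slice 2: Δl = 2.0/cos(-2.0°) = 2.001 m; N'_2 = 117·cos(-2.0°) − 6·2.001 = 104.9; c'Δl = 10.61; W sinα = -4.1
Slice 3: Δl = 2.7/cos8.3° = 2.729 m; N'_3 = 151·cos8.3° − 8·2.729 = 127.6; c'Δl = 14.46; W sinα = 21.8
Slice 4: Δl = 2.0/cos18.9° = 2.114 m; N'_4 = 91·cos18.9° − 22·2.114 = 39.6; c'Δl = 11.20; W sinα = 29.5
Slice 5: Δl = 2.0/cos28.6° = 2.278 m; N'_5 = 59·cos28.6° − 3·2.278 = 45.0; c'Δl = 12.07; W sinα = 28.2
Slice 6: Δl = 1.3/cos37.2° = 1.632 m; N'_6 = 13·cos37.2° − 2·1.632 = 7.1; c'Δl = 8.65; W sinα = 7.9
Σc'Δl = 68.9 kN/m; ΣN' = 360.4 kN/m; ΣW sinα = 72.9 kN/m
Resisting = 68.9 + 360.4·tan31.2° = 68.9 + 218.3 = 287.2 kN/m
FS = 287.2 / 72.9 = 3.939

FS = 3.94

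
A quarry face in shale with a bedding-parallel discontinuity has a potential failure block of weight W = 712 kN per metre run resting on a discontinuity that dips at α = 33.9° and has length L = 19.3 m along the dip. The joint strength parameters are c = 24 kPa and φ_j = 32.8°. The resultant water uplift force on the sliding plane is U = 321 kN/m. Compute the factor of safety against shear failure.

Resolving the block weight along and normal to the plane and applying the Mohr–Coulomb strength on the joint:
N' = W cosα − U = 712·cos33.9° − 321 = 270.0 kN/m
Driving force T = W sinα = 712·sin33.9° = 397.1 kN/m
Resisting force R = c·L + N'·tanφ_j = 24·19.3 + 270.0·tan32.8° = 463.2 + 174.0 = 637.2 kN/m
FS = R / T = 637.2 / 397.1 = 1.605

FS = 1.60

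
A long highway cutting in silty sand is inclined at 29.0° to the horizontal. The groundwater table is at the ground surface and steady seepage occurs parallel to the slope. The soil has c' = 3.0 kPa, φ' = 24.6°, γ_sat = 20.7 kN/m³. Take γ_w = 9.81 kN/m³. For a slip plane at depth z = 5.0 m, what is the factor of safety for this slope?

With seepage parallel to the slope and the water table at the surface, the effective normal stress on the slip plane uses the buoyant unit weight γ' = γ_sat − γ_w while the driving shear stress uses γ_sat:
FS = [c' + γ' z cos²β tanφ'] / [γ_sat z sinβ cosβ]
γ' = 20.7 − 9.81 = 10.89 kN/m³
Numerator = 3.0 + 10.89·5.0·cos²29.0°·tan24.6° = 3.0 + 10.89·5.0·0.7650·0.4578 = 22.070 kPa
Denominator = 20.7·5.0·sin29.0°·cos29.0° = 20.7·5.0·0.4848·0.8746 = 43.886 kPa
FS = 22.070 / 43.886 = 0.503

FS = 0.50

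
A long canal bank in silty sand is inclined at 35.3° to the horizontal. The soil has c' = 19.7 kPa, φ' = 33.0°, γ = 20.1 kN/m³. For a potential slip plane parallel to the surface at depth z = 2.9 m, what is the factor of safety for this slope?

FS = 1.63

For an infinite slope with a slip plane parallel to the surface (no pore pressure): FS = [c' + γz cos²β tanφ'] / [γz sinβ cosβ].
γz = 20.1·2.9 = 58.29 kN/m²
Numerator = 19.7 + 58.29·cos²35.3°·tan33.0° = 19.7 + 58.29·0.6661·0.6494 = 44.914 kPa
Denominator = 58.29·sin35.3°·cos35.3° = 58.29·0.5779·0.8161 = 27.490 kPa
FS = 44.914 / 27.490 = 1.634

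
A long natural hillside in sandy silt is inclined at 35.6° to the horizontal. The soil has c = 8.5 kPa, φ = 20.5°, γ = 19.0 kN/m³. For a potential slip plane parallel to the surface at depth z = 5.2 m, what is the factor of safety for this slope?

For an infinite slope with a slip plane parallel to the surface (no pore pressure): FS = [c + γz cos²β tanφ] / [γz sinβ cosβ].
γz = 19.0·5.2 = 98.80 kN/m²
Numerator = 8.5 + 98.80·cos²35.6°·tan20.5° = 8.5 + 98.80·0.6611·0.3739 = 32.922 kPa
Denominator = 98.80·sin35.6°·cos35.6° = 98.80·0.5821·0.8131 = 46.764 kPa
FS = 32.922 / 46.764 = 0.704

FS = 0.70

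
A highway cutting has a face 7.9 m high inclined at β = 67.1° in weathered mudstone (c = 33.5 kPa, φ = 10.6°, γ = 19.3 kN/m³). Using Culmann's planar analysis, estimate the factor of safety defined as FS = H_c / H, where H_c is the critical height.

FS = 1.78

H_c = (4c/γ) · sinβ cosφ / [1 − cos(β − φ)]
    = (4·33.5/19.3) · sin67.1°·cos10.6° / [1 − cos56.5°]
    = 6.943 · 0.9055 / 0.4481 = 14.03 m
FS = H_c / H = 14.03 / 7.9 = 1.776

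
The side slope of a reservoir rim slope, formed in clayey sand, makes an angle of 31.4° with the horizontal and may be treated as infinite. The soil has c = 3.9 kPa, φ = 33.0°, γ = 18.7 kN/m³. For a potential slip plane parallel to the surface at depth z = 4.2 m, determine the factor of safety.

For an infinite slope with a slip plane parallel to the surface (no pore pressure): FS = [c + γz cos²β tanφ] / [γz sinβ cosβ].
γz = 18.7·4.2 = 78.54 kN/m²
Numerator = 3.9 + 78.54·cos²31.4°·tan33.0° = 3.9 + 78.54·0.7285·0.6494 = 41.059 kPa
Denominator = 78.54·sin31.4°·cos31.4° = 78.54·0.5210·0.8536 = 34.927 kPa
FS = 41.059 / 34.927 = 1.176

FS = 1.18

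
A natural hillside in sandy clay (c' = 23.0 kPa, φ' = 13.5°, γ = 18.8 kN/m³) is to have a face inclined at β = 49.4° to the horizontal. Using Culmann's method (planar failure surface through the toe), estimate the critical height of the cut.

Culmann's analysis gives the critical failure plane at α_cr = (β + φ')/2 = (49.4 + 13.5)/2 = 31.4°, and the critical height
H_c = (4c'/γ) · sinβ cosφ' / [1 − cos(β − φ')]
    = (4·23.0/18.8) · sin49.4°·cos13.5° / [1 − cos(35.9°)]
    = 4.894 · 0.7593·0.9724 / [1 − 0.8100]
    = 4.894 · 0.7383 / 0.1900
    = 19.02 m

H_c = 19.02 m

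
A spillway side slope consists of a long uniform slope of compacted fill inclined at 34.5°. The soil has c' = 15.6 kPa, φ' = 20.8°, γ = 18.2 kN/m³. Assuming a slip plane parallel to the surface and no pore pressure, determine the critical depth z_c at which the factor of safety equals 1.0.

z_c = 4.11 m

Setting FS = 1.00 in FS = [c' + γz cos²β tanφ'] / [γz sinβ cosβ] and solving for z:
z = c' / [γ cosβ (FS·sinβ − cosβ·tanφ')]
  = 15.6 / [18.2·cos34.5°·(1.00·sin34.5° − cos34.5°·tan20.8°)]
  = 15.6 / [18.2·0.8241·(1.00·0.5664 − 0.8241·0.3799)]
  = 15.6 / 3.8000 = 4.105 m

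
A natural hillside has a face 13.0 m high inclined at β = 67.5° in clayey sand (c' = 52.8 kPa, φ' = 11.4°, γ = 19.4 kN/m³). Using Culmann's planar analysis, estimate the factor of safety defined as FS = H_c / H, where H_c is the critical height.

H_c = (4c'/γ) · sinβ cosφ' / [1 − cos(β − φ')]
    = (4·52.8/19.4) · sin67.5°·cos11.4° / [1 − cos56.1°]
    = 10.887 · 0.9057 / 0.4423 = 22.29 m
FS = H_c / H = 22.29 / 13.0 = 1.715

FS = 1.71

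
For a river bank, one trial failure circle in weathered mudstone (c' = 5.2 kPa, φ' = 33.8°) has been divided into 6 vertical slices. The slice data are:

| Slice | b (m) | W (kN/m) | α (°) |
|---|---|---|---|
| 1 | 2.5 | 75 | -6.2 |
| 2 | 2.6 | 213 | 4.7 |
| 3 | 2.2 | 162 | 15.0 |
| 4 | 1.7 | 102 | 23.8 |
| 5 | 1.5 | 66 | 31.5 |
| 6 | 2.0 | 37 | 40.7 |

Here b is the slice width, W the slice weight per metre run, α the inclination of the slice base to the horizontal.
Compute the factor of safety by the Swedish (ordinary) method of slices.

FS = 3.22

Ordinary method of slices: FS = Σ[c'·Δl_i + (W_i cosα_i)·tanφ'] / Σ W_i sinα_i, with Δl_i = b_i / cosα_i.
Slice 1: Δl = 2.5/cos(-6.2°) = 2.515 m; N'_1 = 75·cos(-6.2°) = 74.6; c'Δl = 13.08; W sinα = -8.1
Slice 2: Δl = 2.6/cos4.7° = 2.609 m; N'_2 = 213·cos4.7° = 212.3; c'Δl = 13.57; W sinα = 17.5
Slice 3: Δl = 2.2/cos15.0° = 2.278 m; N'_3 = 162·cos15.0° = 156.5; c'Δl = 11.84; W sinα = 41.9
Slice 4: Δl = 1.7/cos23.8° = 1.858 m; N'_4 = 102·cos23.8° = 93.3; c'Δl = 9.66; W sinα = 41.2
Slice 5: Δl = 1.5/cos31.5° = 1.759 m; N'_5 = 66·cos31.5° = 56.3; c'Δl = 9.15; W sinα = 34.5
Slice 6: Δl = 2.0/cos40.7° = 2.638 m; N'_6 = 37·cos40.7° = 28.1; c'Δl = 13.72; W sinα = 24.1
Σc'Δl = 71.0 kN/m; ΣN' = 621.0 kN/m; ΣW sinα = 151.1 kN/m
Resisting = 71.0 + 621.0·tan33.8° = 71.0 + 415.7 = 486.7 kN/m
FS = 486.7 / 151.1 = 3.222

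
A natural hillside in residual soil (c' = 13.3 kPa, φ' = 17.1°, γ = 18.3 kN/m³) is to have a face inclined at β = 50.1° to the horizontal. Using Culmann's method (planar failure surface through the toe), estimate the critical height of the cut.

H_c = 13.21 m

Culmann's analysis gives the critical failure plane at α_cr = (β + φ')/2 = (50.1 + 17.1)/2 = 33.6°, and the critical height
H_c = (4c'/γ) · sinβ cosφ' / [1 − cos(β − φ')]
    = (4·13.3/18.3) · sin50.1°·cos17.1° / [1 − cos(33.0°)]
    = 2.907 · 0.7672·0.9558 / [1 − 0.8387]
    = 2.907 · 0.7333 / 0.1613
    = 13.21 m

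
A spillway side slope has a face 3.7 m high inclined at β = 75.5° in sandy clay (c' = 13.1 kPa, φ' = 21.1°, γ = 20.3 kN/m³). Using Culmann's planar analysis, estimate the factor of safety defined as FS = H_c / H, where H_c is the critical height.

H_c = (4c'/γ) · sinβ cosφ' / [1 − cos(β − φ')]
    = (4·13.1/20.3) · sin75.5°·cos21.1° / [1 − cos54.4°]
    = 2.581 · 0.9032 / 0.4179 = 5.58 m
FS = H_c / H = 5.58 / 3.7 = 1.508

FS = 1.51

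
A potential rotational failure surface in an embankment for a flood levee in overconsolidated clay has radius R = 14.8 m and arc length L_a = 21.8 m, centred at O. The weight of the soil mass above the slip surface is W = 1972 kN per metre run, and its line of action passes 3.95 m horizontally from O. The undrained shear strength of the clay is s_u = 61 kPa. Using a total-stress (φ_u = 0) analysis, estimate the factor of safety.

FS = 2.53

Taking moments about the centre O, the resisting moment is provided by the undrained shear strength acting along the arc:
M_R = s_u·L_a·R = 61·21.80·14.8 = 19681.0 kN·m/m
M_D = W·d = 1972·3.95 = 7789.4 kN·m/m
FS = M_R / M_D = 19681.0 / 7789.4 = 2.527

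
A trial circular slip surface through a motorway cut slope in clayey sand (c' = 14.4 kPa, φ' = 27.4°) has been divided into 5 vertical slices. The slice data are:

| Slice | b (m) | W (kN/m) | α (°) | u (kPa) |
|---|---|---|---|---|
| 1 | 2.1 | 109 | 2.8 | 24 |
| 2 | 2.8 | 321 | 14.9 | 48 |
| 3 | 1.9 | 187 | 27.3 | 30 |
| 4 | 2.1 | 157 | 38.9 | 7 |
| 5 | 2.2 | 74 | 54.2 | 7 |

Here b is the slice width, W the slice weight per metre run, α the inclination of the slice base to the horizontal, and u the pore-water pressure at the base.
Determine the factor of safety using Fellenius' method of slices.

FS = 1.29

Ordinary method of slices: FS = Σ[c'·Δl_i + (W_i cosα_i − u_i·Δl_i)·tanφ'] / Σ W_i sinα_i, with Δl_i = b_i / cosα_i.
Slice 1: Δl = 2.1/cos2.8° = 2.103 m; N'_1 = 109·cos2.8° − 24·2.103 = 58.4; c'Δl = 30.28; W sinα = 5.3
Slice 2: Δl = 2.8/cos14.9° = 2.897 m; N'_2 = 321·cos14.9° − 48·2.897 = 171.1; c'Δl = 41.72; W sinα = 82.5
Slice 3: Δl = 1.9/cos27.3° = 2.138 m; N'_3 = 187·cos27.3° − 30·2.138 = 102.0; c'Δl = 30.79; W sinα = 85.8
Slice 4: Δl = 2.1/cos38.9° = 2.698 m; N'_4 = 157·cos38.9° − 7·2.698 = 103.3; c'Δl = 38.86; W sinα = 98.6
Slice 5: Δl = 2.2/cos54.2° = 3.761 m; N'_5 = 74·cos54.2° − 7·3.761 = 17.0; c'Δl = 54.16; W sinα = 60.0
Σc'Δl = 195.8 kN/m; ΣN' = 451.8 kN/m; ΣW sinα = 332.2 kN/m
Resisting = 195.8 + 451.8·tan27.4° = 195.8 + 234.2 = 430.0 kN/m
FS = 430.0 / 332.2 = 1.294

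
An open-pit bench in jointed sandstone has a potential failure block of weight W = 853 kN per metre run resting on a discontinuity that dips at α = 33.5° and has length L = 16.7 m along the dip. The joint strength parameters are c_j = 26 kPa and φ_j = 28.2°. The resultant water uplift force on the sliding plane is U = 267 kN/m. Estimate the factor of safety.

Resolving the block weight along and normal to the plane and applying the Mohr–Coulomb strength on the joint:
N' = W cosα − U = 853·cos33.5° − 267 = 444.3 kN/m
Driving force T = W sinα = 853·sin33.5° = 470.8 kN/m
Resisting force R = c_j·L + N'·tanφ_j = 26·16.7 + 444.3·tan28.2° = 434.2 + 238.2 = 672.4 kN/m
FS = R / T = 672.4 / 470.8 = 1.428

FS = 1.43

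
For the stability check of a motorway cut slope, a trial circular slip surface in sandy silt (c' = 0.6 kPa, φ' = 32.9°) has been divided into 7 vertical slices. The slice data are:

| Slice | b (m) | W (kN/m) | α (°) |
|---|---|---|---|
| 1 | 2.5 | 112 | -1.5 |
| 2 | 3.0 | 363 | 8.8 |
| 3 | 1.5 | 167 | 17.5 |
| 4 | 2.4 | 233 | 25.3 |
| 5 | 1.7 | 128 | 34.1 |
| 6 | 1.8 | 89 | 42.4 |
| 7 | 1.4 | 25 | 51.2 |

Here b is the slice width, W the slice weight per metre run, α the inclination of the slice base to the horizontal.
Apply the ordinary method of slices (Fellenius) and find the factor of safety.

Ordinary method of slices: FS = Σ[c'·Δl_i + (W_i cosα_i)·tanφ'] / Σ W_i sinα_i, with Δl_i = b_i / cosα_i.
Slice 1: Δl = 2.5/cos(-1.5°) = 2.501 m; N'_1 = 112·cos(-1.5°) = 112.0; c'Δl = 1.50; W sinα = -2.9
Slice 2: Δl = 3.0/cos8.8° = 3.036 m; N'_2 = 363·cos8.8° = 358.7; c'Δl = 1.82; W sinα = 55.5
Slice 3: Δl = 1.5/cos17.5° = 1.573 m; N'_3 = 167·cos17.5° = 159.3; c'Δl = 0.94; W sinα = 50.2
Slice 4: Δl = 2.4/cos25.3° = 2.655 m; N'_4 = 233·cos25.3° = 210.7; c'Δl = 1.59; W sinα = 99.6
Slice 5: Δl = 1.7/cos34.1° = 2.053 m; N'_5 = 128·cos34.1° = 106.0; c'Δl = 1.23; W sinα = 71.8
Slice 6: Δl = 1.8/cos42.4° = 2.438 m; N'_6 = 89·cos42.4° = 65.7; c'Δl = 1.46; W sinα = 60.0
Slice 7: Δl = 1.4/cos51.2° = 2.234 m; N'_7 = 25·cos51.2° = 15.7; c'Δl = 1.34; W sinα = 19.5
Σc'Δl = 9.9 kN/m; ΣN' = 1028.0 kN/m; ΣW sinα = 353.7 kN/m
Resisting = 9.9 + 1028.0·tan32.9° = 9.9 + 665.0 = 674.9 kN/m
FS = 674.9 / 353.7 = 1.908

FS = 1.91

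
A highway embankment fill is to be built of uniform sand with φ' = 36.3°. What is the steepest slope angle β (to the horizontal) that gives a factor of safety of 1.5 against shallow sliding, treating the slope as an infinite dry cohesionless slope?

β = 26.1°

For an infinite dry cohesionless slope FS = tanφ'/tanβ, so tanβ = tanφ' / FS.
tanβ = tan36.3° / 1.5 = 0.7346 / 1.5 = 0.4897
β = arctan(0.4897) = 26.09°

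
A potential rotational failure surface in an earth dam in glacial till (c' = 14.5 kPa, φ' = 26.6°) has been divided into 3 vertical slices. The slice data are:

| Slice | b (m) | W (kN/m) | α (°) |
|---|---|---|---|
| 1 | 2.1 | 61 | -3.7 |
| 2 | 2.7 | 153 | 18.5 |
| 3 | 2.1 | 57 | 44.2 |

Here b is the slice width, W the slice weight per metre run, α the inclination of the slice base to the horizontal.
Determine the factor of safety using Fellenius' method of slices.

Ordinary method of slices: FS = Σ[c'·Δl_i + (W_i cosα_i)·tanφ'] / Σ W_i sinα_i, with Δl_i = b_i / cosα_i.
Slice 1: Δl = 2.1/cos(-3.7°) = 2.104 m; N'_1 = 61·cos(-3.7°) = 60.9; c'Δl = 30.51; W sinα = -3.9
Slice 2: Δl = 2.7/cos18.5° = 2.847 m; N'_2 = 153·cos18.5° = 145.1; c'Δl = 41.28; W sinα = 48.5
Slice 3: Δl = 2.1/cos44.2° = 2.929 m; N'_3 = 57·cos44.2° = 40.9; c'Δl = 42.47; W sinα = 39.7
Σc'Δl = 114.3 kN/m; ΣN' = 246.8 kN/m; ΣW sinα = 84.3 kN/m
Resisting = 114.3 + 246.8·tan26.6° = 114.3 + 123.6 = 237.9 kN/m
FS = 237.9 / 84.3 = 2.820

FS = 2.82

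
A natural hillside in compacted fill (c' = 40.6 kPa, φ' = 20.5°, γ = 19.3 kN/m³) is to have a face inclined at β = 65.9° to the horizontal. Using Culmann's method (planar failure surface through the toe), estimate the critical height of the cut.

Culmann's analysis gives the critical failure plane at α_cr = (β + φ')/2 = (65.9 + 20.5)/2 = 43.2°, and the critical height
H_c = (4c'/γ) · sinβ cosφ' / [1 − cos(β − φ')]
    = (4·40.6/19.3) · sin65.9°·cos20.5° / [1 − cos(45.4°)]
    = 8.415 · 0.9128·0.9367 / [1 − 0.7022]
    = 8.415 · 0.8550 / 0.2978
    = 24.16 m

H_c = 24.16 m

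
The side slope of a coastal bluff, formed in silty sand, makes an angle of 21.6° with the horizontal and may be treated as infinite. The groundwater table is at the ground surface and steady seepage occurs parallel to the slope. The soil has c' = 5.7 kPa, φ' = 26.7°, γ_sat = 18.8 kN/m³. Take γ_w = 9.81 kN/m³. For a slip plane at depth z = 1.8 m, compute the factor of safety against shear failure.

With seepage parallel to the slope and the water table at the surface, the effective normal stress on the slip plane uses the buoyant unit weight γ' = γ_sat − γ_w while the driving shear stress uses γ_sat:
FS = [c' + γ' z cos²β tanφ'] / [γ_sat z sinβ cosβ]
γ' = 18.8 − 9.81 = 8.99 kN/m³
Numerator = 5.7 + 8.99·1.8·cos²21.6°·tan26.7° = 5.7 + 8.99·1.8·0.8645·0.5029 = 12.736 kPa
Denominator = 18.8·1.8·sin21.6°·cos21.6° = 18.8·1.8·0.3681·0.9298 = 11.583 kPa
FS = 12.736 / 11.583 = 1.100

FS = 1.10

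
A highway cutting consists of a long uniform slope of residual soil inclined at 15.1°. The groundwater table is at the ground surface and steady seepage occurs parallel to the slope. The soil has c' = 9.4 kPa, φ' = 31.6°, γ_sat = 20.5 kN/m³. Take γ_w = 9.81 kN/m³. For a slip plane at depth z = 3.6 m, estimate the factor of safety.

With seepage parallel to the slope and the water table at the surface, the effective normal stress on the slip plane uses the buoyant unit weight γ' = γ_sat − γ_w while the driving shear stress uses γ_sat:
FS = [c' + γ' z cos²β tanφ'] / [γ_sat z sinβ cosβ]
γ' = 20.5 − 9.81 = 10.69 kN/m³
Numerator = 9.4 + 10.69·3.6·cos²15.1°·tan31.6° = 9.4 + 10.69·3.6·0.9321·0.6152 = 31.469 kPa
Denominator = 20.5·3.6·sin15.1°·cos15.1° = 20.5·3.6·0.2605·0.9655 = 18.561 kPa
FS = 31.469 / 18.561 = 1.695

FS = 1.70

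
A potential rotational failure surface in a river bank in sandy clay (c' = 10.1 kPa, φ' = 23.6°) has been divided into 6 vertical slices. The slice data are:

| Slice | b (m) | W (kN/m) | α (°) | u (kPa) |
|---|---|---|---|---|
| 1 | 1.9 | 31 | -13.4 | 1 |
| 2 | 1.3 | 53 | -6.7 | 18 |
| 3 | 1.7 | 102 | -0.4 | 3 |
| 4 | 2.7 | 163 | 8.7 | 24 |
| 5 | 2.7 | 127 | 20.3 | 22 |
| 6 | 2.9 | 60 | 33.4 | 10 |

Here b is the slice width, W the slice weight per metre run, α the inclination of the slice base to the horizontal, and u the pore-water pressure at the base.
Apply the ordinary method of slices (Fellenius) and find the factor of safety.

FS = 3.22

Ordinary method of slices: FS = Σ[c'·Δl_i + (W_i cosα_i − u_i·Δl_i)·tanφ'] / Σ W_i sinα_i, with Δl_i = b_i / cosα_i.
Slice 1: Δl = 1.9/cos(-13.4°) = 1.953 m; N'_1 = 31·cos(-13.4°) − 1·1.953 = 28.2; c'Δl = 19.73; W sinα = -7.2
Slice 2: Δl = 1.3/cos(-6.7°) = 1.309 m; N'_2 = 53·cos(-6.7°) − 18·1.309 = 29.1; c'Δl = 13.22; W sinα = -6.2
Slice 3: Δl = 1.7/cos(-0.4°) = 1.700 m; N'_3 = 102·cos(-0.4°) − 3·1.700 = 96.9; c'Δl = 17.17; W sinα = -0.7
Slice 4: Δl = 2.7/cos8.7° = 2.731 m; N'_4 = 163·cos8.7° − 24·2.731 = 95.6; c'Δl = 27.59; W sinα = 24.7
Slice 5: Δl = 2.7/cos20.3° = 2.879 m; N'_5 = 127·cos20.3° − 22·2.879 = 55.8; c'Δl = 29.08; W sinα = 44.1
Slice 6: Δl = 2.9/cos33.4° = 3.474 m; N'_6 = 60·cos33.4° − 10·3.474 = 15.4; c'Δl = 35.08; W sinα = 33.0
Σc'Δl = 141.9 kN/m; ΣN' = 320.9 kN/m; ΣW sinα = 87.7 kN/m
Resisting = 141.9 + 320.9·tan23.6° = 141.9 + 140.2 = 282.1 kN/m
FS = 282.1 / 87.7 = 3.217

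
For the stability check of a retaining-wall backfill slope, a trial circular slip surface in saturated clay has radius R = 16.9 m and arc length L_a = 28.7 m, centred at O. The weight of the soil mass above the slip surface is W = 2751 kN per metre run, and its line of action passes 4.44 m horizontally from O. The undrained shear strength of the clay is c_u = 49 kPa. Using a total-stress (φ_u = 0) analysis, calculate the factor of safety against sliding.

Taking moments about the centre O, the resisting moment is provided by the undrained shear strength acting along the arc:
M_R = c_u·L_a·R = 49·28.70·16.9 = 23766.5 kN·m/m
M_D = W·d = 2751·4.44 = 12214.4 kN·m/m
FS = M_R / M_D = 23766.5 / 12214.4 = 1.946

FS = 1.95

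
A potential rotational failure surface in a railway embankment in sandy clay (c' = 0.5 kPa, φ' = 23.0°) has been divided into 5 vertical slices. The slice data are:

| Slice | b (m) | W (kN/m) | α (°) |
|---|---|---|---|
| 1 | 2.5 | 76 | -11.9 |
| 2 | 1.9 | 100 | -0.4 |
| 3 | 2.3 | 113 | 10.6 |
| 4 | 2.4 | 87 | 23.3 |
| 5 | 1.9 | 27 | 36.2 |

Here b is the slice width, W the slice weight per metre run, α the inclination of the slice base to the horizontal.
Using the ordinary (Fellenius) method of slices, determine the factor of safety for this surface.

Ordinary method of slices: FS = Σ[c'·Δl_i + (W_i cosα_i)·tanφ'] / Σ W_i sinα_i, with Δl_i = b_i / cosα_i.
Slice 1: Δl = 2.5/cos(-11.9°) = 2.555 m; N'_1 = 76·cos(-11.9°) = 74.4; c'Δl = 1.28; W sinα = -15.7
Slice 2: Δl = 1.9/cos(-0.4°) = 1.900 m; N'_2 = 100·cos(-0.4°) = 100.0; c'Δl = 0.95; W sinα = -0.7
Slice 3: Δl = 2.3/cos10.6° = 2.340 m; N'_3 = 113·cos10.6° = 111.1; c'Δl = 1.17; W sinα = 20.8
Slice 4: Δl = 2.4/cos23.3° = 2.613 m; N'_4 = 87·cos23.3° = 79.9; c'Δl = 1.31; W sinα = 34.4
Slice 5: Δl = 1.9/cos36.2° = 2.355 m; N'_5 = 27·cos36.2° = 21.8; c'Δl = 1.18; W sinα = 15.9
Σc'Δl = 5.9 kN/m; ΣN' = 387.1 kN/m; ΣW sinα = 54.8 kN/m
Resisting = 5.9 + 387.1·tan23.0° = 5.9 + 164.3 = 170.2 kN/m
FS = 170.2 / 54.8 = 3.107

FS = 3.11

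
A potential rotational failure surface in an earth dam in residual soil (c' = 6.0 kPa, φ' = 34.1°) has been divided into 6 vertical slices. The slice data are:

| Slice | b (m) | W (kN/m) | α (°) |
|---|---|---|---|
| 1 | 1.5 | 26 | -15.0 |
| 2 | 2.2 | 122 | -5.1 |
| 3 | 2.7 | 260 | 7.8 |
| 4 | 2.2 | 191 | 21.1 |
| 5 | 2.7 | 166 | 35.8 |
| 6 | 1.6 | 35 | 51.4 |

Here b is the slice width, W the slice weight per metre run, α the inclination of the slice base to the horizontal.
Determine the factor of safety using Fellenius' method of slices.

FS = 2.79

Ordinary method of slices: FS = Σ[c'·Δl_i + (W_i cosα_i)·tanφ'] / Σ W_i sinα_i, with Δl_i = b_i / cosα_i.
Slice 1: Δl = 1.5/cos(-15.0°) = 1.553 m; N'_1 = 26·cos(-15.0°) = 25.1; c'Δl = 9.32; W sinα = -6.7
Slice 2: Δl = 2.2/cos(-5.1°) = 2.209 m; N'_2 = 122·cos(-5.1°) = 121.5; c'Δl = 13.25; W sinα = -10.8
Slice 3: Δl = 2.7/cos7.8° = 2.725 m; N'_3 = 260·cos7.8° = 257.6; c'Δl = 16.35; W sinα = 35.3
Slice 4: Δl = 2.2/cos21.1° = 2.358 m; N'_4 = 191·cos21.1° = 178.2; c'Δl = 14.15; W sinα = 68.8
Slice 5: Δl = 2.7/cos35.8° = 3.329 m; N'_5 = 166·cos35.8° = 134.6; c'Δl = 19.97; W sinα = 97.1
Slice 6: Δl = 1.6/cos51.4° = 2.565 m; N'_6 = 35·cos51.4° = 21.8; c'Δl = 15.39; W sinα = 27.4
Σc'Δl = 88.4 kN/m; ΣN' = 738.9 kN/m; ΣW sinα = 210.9 kN/m
Resisting = 88.4 + 738.9·tan34.1° = 88.4 + 500.3 = 588.7 kN/m
FS = 588.7 / 210.9 = 2.791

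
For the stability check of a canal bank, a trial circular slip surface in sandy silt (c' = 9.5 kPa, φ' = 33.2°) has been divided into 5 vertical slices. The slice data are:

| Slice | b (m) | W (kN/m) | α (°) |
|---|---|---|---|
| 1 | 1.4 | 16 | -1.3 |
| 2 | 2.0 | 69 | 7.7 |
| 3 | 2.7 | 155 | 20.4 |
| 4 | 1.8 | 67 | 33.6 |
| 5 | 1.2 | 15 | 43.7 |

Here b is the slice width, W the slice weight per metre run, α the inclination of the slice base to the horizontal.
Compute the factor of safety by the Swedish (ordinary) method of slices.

FS = 2.63

Ordinary method of slices: FS = Σ[c'·Δl_i + (W_i cosα_i)·tanφ'] / Σ W_i sinα_i, with Δl_i = b_i / cosα_i.
Slice 1: Δl = 1.4/cos(-1.3°) = 1.400 m; N'_1 = 16·cos(-1.3°) = 16.0; c'Δl = 13.30; W sinα = -0.4
Slice 2: Δl = 2.0/cos7.7° = 2.018 m; N'_2 = 69·cos7.7° = 68.4; c'Δl = 19.17; W sinα = 9.2
Slice 3: Δl = 2.7/cos20.4° = 2.881 m; N'_3 = 155·cos20.4° = 145.3; c'Δl = 27.37; W sinα = 54.0
Slice 4: Δl = 1.8/cos33.6° = 2.161 m; N'_4 = 67·cos33.6° = 55.8; c'Δl = 20.53; W sinα = 37.1
Slice 5: Δl = 1.2/cos43.7° = 1.660 m; N'_5 = 15·cos43.7° = 10.8; c'Δl = 15.77; W sinα = 10.4
Σc'Δl = 96.1 kN/m; ΣN' = 296.3 kN/m; ΣW sinα = 110.4 kN/m
Resisting = 96.1 + 296.3·tan33.2° = 96.1 + 193.9 = 290.0 kN/m
FS = 290.0 / 110.4 = 2.628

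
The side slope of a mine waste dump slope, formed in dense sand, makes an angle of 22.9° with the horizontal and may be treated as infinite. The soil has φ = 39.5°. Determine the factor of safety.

For a dry cohesionless infinite slope the factor of safety is FS = tanφ / tanβ.
FS = tan39.5° / tan22.9° = 0.8243 / 0.4224 = 1.951

FS = 1.95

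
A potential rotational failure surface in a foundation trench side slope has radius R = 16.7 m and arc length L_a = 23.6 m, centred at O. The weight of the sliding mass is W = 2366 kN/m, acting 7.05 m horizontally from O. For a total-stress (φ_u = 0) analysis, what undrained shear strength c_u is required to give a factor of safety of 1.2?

FS = c_u·L_a·R / (W·d), so c_u = FS·W·d / (L_a·R).
c_u = 1.2·2366·7.05 / (23.60·16.7) = 20016.4 / 394.12 = 50.79 kPa

c_u = 50.8 kPa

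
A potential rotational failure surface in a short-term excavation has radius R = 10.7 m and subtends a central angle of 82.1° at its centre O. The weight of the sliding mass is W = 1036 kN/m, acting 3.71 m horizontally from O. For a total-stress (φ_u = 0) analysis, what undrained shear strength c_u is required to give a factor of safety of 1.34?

FS = c_u·L_a·R / (W·d), so c_u = FS·W·d / (L_a·R).
Arc length L_a = R·θ = 10.7·(82.1°·π/180) = 10.7·1.4329 = 15.33 m
c_u = 1.34·1036·3.71 / (15.33·10.7) = 5150.4 / 164.05 = 31.39 kPa

c_u = 31.4 kPa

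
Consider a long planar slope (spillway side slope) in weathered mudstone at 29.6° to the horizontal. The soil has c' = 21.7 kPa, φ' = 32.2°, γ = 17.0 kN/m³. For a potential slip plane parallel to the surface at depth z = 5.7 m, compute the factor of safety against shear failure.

FS = 1.63

For an infinite slope with a slip plane parallel to the surface (no pore pressure): FS = [c' + γz cos²β tanφ'] / [γz sinβ cosβ].
γz = 17.0·5.7 = 96.90 kN/m²
Numerator = 21.7 + 96.90·cos²29.6°·tan32.2° = 21.7 + 96.90·0.7560·0.6297 = 67.833 kPa
Denominator = 96.90·sin29.6°·cos29.6° = 96.90·0.4939·0.8695 = 41.617 kPa
FS = 67.833 / 41.617 = 1.630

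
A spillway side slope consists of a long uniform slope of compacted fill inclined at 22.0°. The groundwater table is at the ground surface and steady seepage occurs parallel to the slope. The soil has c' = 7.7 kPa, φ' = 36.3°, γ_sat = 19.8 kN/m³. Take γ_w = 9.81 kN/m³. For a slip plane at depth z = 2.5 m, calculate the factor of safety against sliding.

With seepage parallel to the slope and the water table at the surface, the effective normal stress on the slip plane uses the buoyant unit weight γ' = γ_sat − γ_w while the driving shear stress uses γ_sat:
FS = [c' + γ' z cos²β tanφ'] / [γ_sat z sinβ cosβ]
γ' = 19.8 − 9.81 = 9.99 kN/m³
Numerator = 7.7 + 9.99·2.5·cos²22.0°·tan36.3° = 7.7 + 9.99·2.5·0.8597·0.7346 = 23.471 kPa
Denominator = 19.8·2.5·sin22.0°·cos22.0° = 19.8·2.5·0.3746·0.9272 = 17.193 kPa
FS = 23.471 / 17.193 = 1.365

FS = 1.37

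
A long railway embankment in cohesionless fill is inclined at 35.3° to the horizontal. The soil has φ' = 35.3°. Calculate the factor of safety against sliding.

FS = 1.00

For a dry cohesionless infinite slope the factor of safety is FS = tanφ' / tanβ.
FS = tan35.3° / tan35.3° = 0.7080 / 0.7080 = 1.000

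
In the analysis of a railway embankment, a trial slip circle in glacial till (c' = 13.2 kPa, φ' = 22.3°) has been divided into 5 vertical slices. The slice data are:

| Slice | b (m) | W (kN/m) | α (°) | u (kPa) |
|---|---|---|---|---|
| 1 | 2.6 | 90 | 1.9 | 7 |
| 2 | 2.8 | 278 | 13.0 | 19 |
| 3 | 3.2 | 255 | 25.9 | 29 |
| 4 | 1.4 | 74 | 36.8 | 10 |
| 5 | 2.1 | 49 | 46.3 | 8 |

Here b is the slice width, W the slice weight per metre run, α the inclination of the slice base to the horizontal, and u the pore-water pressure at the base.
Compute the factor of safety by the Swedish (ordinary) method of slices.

Ordinary method of slices: FS = Σ[c'·Δl_i + (W_i cosα_i − u_i·Δl_i)·tanφ'] / Σ W_i sinα_i, with Δl_i = b_i / cosα_i.
Slice 1: Δl = 2.6/cos1.9° = 2.601 m; N'_1 = 90·cos1.9° − 7·2.601 = 71.7; c'Δl = 34.34; W sinα = 3.0
Slice 2: Δl = 2.8/cos13.0° = 2.874 m; N'_2 = 278·cos13.0° − 19·2.874 = 216.3; c'Δl = 37.93; W sinα = 62.5
Slice 3: Δl = 3.2/cos25.9° = 3.557 m; N'_3 = 255·cos25.9° − 29·3.557 = 126.2; c'Δl = 46.96; W sinα = 111.4
Slice 4: Δl = 1.4/cos36.8° = 1.748 m; N'_4 = 74·cos36.8° − 10·1.748 = 41.8; c'Δl = 23.08; W sinα = 44.3
Slice 5: Δl = 2.1/cos46.3° = 3.040 m; N'_5 = 49·cos46.3° − 8·3.040 = 9.5; c'Δl = 40.12; W sinα = 35.4
Σc'Δl = 182.4 kN/m; ΣN' = 465.5 kN/m; ΣW sinα = 256.7 kN/m
Resisting = 182.4 + 465.5·tan22.3° = 182.4 + 190.9 = 373.4 kN/m
FS = 373.4 / 256.7 = 1.455

FS = 1.45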